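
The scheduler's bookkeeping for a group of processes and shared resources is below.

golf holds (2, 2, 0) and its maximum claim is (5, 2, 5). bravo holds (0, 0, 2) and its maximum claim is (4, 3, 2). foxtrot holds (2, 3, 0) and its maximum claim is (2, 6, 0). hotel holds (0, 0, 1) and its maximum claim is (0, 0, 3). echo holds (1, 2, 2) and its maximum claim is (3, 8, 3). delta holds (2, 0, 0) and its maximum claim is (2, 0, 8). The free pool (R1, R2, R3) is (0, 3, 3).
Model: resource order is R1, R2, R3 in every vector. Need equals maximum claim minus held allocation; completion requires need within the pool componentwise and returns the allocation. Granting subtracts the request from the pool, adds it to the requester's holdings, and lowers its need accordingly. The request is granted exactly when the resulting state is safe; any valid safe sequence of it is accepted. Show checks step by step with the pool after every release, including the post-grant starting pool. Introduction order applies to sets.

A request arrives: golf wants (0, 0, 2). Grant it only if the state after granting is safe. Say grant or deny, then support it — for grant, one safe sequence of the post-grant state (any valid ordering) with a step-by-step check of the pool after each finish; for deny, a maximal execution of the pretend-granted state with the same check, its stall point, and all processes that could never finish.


GRANT. The post-grant state is safe; one safe sequence: foxtrot, echo, hotel, golf, bravo, delta.
Key observation: granting shrinks the pool to (0, 3, 1), yet foxtrot still fits and the chain goes through.
Verifying the post-grant state step by step:
  pool = (0, 3, 1)
  foxtrot needs (0, 3, 0) <= (0, 3, 1) -> finishes; pool += (2, 3, 0) = (2, 6, 1)
  echo needs (2, 6, 1) <= (2, 6, 1) -> finishes; pool += (1, 2, 2) = (3, 8, 3)
  hotel needs (0, 0, 2) <= (3, 8, 3) -> finishes; pool += (0, 0, 1) = (3, 8, 4)
  golf needs (3, 0, 3) <= (3, 8, 4) -> finishes; pool += (2, 2, 2) = (5, 10, 6)
  bravo needs (4, 3, 0) <= (5, 10, 6) -> finishes; pool += (0, 0, 2) = (5, 10, 8)
  delta needs (0, 0, 8) <= (5, 10, 8) -> finishes; pool += (2, 0, 0) = (7, 10, 8)


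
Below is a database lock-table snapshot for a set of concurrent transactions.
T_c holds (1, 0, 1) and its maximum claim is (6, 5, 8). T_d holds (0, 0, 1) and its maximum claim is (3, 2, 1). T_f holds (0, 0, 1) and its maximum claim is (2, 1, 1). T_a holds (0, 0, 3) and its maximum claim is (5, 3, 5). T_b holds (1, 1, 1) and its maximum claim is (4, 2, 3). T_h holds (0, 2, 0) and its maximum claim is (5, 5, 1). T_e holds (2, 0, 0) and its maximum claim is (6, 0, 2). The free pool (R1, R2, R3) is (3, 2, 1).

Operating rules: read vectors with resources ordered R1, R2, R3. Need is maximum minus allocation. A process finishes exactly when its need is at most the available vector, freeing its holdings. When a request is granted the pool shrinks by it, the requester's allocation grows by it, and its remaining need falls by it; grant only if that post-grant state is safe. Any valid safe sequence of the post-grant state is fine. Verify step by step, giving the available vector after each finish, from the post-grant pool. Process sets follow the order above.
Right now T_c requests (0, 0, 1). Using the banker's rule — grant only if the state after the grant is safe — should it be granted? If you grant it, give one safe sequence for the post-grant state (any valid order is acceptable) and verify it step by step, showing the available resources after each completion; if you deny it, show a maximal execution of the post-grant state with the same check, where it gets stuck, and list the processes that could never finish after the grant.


GRANT. The post-grant state is safe; one safe sequence: T_f, T_d, T_b, T_e, T_a, T_h, T_c.
Key observation: even at the reduced pool (3, 2, 0), T_f fits immediately, so safety survives the grant.
Verifying the post-grant state step by step:
  pool = (3, 2, 0)
  run T_f (needs (2, 1, 0), free (3, 2, 0)); after release of (0, 0, 1) the pool is (3, 2, 1)
  run T_d (needs (3, 2, 0), free (3, 2, 1)); after release of (0, 0, 1) the pool is (3, 2, 2)
  run T_b (needs (3, 1, 2), free (3, 2, 2)); after release of (1, 1, 1) the pool is (4, 3, 3)
  run T_e (needs (4, 0, 2), free (4, 3, 3)); after release of (2, 0, 0) the pool is (6, 3, 3)
  run T_a (needs (5, 3, 2), free (6, 3, 3)); after release of (0, 0, 3) the pool is (6, 3, 6)
  run T_h (needs (5, 3, 1), free (6, 3, 6)); after release of (0, 2, 0) the pool is (6, 5, 6)
  run T_c (needs (5, 5, 6), free (6, 5, 6)); after release of (1, 0, 2) the pool is (7, 5, 8)


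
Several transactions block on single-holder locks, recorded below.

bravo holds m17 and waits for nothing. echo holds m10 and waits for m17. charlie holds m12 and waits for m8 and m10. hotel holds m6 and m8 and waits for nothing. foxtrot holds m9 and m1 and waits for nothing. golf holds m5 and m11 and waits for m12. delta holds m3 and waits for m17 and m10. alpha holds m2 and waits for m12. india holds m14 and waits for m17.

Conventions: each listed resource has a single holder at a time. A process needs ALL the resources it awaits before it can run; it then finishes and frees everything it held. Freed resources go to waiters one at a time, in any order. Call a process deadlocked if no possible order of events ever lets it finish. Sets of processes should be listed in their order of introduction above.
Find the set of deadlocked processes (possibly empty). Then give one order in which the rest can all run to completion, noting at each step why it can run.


Nothing here is deadlocked.
Key observation: the wait relation is loop-free; peeling off processes with no waits unwinds the whole state.
One completion order for the rest: foxtrot, bravo, echo, india, hotel, charlie, alpha, golf, delta.
Walking it through:
  run foxtrot (it waits on nothing); releases m9 and m1
  run bravo (it waits on nothing); releases m17
  echo waits on m17 — all released -> runs and releases m10
  india waits on m17 — all released -> runs and releases m14
  run hotel (it waits on nothing); releases m6 and m8
  charlie waits on m8 and m10 — all released -> runs and releases m12
  alpha waits on m12 — all released -> runs and releases m2
  golf waits on m12 — all released -> runs and releases m5 and m11
  delta waits on m17 and m10 — all released -> runs and releases m3


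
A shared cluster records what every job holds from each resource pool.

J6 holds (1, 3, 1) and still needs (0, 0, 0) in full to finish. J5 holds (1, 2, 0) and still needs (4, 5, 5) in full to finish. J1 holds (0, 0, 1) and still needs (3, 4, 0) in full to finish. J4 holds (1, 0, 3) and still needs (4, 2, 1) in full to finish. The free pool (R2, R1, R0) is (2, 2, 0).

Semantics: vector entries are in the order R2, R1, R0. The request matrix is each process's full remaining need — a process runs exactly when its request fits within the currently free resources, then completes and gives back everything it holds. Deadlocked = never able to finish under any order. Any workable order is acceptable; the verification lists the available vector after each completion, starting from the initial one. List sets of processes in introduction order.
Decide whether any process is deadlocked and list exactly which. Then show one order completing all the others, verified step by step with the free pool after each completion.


Deadlocked set: J5 and J4.
Key observation: the wall is R2: completing J6, J1 brings the pool only to (3, 5, 2), and all the rest need more.
A valid finishing order for the others: J6, J1. Check, step by step:
  pool = (2, 2, 0)
  J6 needs (0, 0, 0) <= (2, 2, 0) -> finishes; pool += (1, 3, 1) = (3, 5, 1)
  J1 needs (3, 4, 0) <= (3, 5, 1) -> finishes; pool += (0, 0, 1) = (3, 5, 2)
The blocked processes can never fit:
  J5 cannot run: need (4, 5, 5) vs free (3, 5, 2) (insufficient R2 and R0)
  J4 cannot run: need (4, 2, 1) vs free (3, 5, 2) (insufficient R2)


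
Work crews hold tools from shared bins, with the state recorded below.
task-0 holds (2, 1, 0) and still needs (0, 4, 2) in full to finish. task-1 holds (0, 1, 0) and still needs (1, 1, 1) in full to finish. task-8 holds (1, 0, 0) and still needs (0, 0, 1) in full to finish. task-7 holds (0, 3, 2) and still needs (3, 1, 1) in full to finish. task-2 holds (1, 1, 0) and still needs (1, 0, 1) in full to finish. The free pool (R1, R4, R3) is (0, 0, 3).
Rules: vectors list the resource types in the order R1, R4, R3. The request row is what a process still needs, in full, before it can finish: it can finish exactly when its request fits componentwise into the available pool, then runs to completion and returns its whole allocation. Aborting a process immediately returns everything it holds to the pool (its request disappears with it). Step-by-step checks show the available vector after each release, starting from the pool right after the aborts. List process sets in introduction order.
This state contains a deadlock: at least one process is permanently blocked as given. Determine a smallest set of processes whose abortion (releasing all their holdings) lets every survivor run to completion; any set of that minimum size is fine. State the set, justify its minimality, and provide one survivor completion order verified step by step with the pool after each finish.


Minimum abort set: task-7.
Key observation: task-0 was stuck for good until task-7 gave back (0, 3, 2); in the order shown it finishes at step 4.
Minimality: the empty abort set fails — the state is deadlocked as it stands.
One survivor order: task-8, task-2, task-1, task-0. Verifying each step (post-abort pool first):
  pool = (0, 3, 5)
  run task-8 (needs (0, 0, 1), free (0, 3, 5)); after release of (1, 0, 0) the pool is (1, 3, 5)
  run task-2 (needs (1, 0, 1), free (1, 3, 5)); after release of (1, 1, 0) the pool is (2, 4, 5)
  run task-1 (needs (1, 1, 1), free (2, 4, 5)); after release of (0, 1, 0) the pool is (2, 5, 5)
  run task-0 (needs (0, 4, 2), free (2, 5, 5)); after release of (2, 1, 0) the pool is (4, 6, 5)


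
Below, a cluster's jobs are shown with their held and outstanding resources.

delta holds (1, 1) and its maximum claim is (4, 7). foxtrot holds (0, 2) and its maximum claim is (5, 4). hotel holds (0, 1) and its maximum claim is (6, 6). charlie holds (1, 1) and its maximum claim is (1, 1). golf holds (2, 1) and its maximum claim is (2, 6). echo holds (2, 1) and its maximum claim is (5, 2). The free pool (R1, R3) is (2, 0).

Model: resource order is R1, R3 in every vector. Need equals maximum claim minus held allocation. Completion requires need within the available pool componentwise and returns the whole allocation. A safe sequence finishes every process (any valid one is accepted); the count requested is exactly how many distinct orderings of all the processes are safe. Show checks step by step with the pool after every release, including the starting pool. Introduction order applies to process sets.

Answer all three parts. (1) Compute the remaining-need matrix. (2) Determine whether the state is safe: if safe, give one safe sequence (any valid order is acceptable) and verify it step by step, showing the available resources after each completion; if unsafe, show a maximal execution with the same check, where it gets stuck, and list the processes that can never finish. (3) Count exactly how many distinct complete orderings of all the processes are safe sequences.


(1) Outstanding need per process (order R1, R3):
  delta: (3, 6)
  foxtrot: (5, 2)
  hotel: (6, 5)
  charlie: (0, 0)
  golf: (0, 5)
  echo: (3, 1)
(2) UNSAFE — no complete ordering exists.
Key observation: the wall is R3: completing charlie, echo, foxtrot brings the pool only to (5, 4), and all the rest need more.
Going as far as possible: charlie, echo, foxtrot; after that, nothing fits. Step-by-step check:
  pool = (2, 0)
  charlie: need (0, 0) fits (2, 0); releases (1, 1), pool now (3, 1)
  echo: need (3, 1) fits (3, 1); releases (2, 1), pool now (5, 2)
  foxtrot: need (5, 2) fits (5, 2); releases (0, 2), pool now (5, 4)
  blocked: delta wants (3, 6), pool (5, 4) — not enough R3
  blocked: hotel wants (6, 5), pool (5, 4) — not enough R1 and R3
  blocked: golf wants (0, 5), pool (5, 4) — not enough R3
Processes that can never finish: delta, hotel and golf.
(3) The exact count: 0 of the possible complete orderings are safe sequences.


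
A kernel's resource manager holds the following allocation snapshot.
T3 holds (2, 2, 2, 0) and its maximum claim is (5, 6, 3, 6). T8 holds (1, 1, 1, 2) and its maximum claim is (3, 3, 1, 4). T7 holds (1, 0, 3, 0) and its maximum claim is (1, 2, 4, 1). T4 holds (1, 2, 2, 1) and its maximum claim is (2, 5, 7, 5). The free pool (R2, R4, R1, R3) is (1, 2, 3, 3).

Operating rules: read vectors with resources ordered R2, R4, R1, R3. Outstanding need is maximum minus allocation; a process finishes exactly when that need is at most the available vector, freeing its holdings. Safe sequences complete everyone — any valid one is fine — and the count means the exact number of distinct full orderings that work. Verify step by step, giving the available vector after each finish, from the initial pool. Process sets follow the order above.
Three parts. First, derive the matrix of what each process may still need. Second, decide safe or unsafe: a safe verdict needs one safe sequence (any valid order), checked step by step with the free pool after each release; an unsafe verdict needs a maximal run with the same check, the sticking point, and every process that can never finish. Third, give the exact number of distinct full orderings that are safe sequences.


(1) Remaining need (order R2, R4, R1, R3):
  T3: (3, 4, 1, 6)
  T8: (2, 2, 0, 2)
  T7: (0, 2, 1, 1)
  T4: (1, 3, 5, 4)
(2) SAFE, for example via the order T7, T8, T4, T3.
Key observation: at T7 the run first touches a limit — (0, 2, 1, 1) against (1, 2, 3, 3), exact on a resource it actually requests.
Verifying each step:
  pool = (1, 2, 3, 3)
  T7: need (0, 2, 1, 1) fits (1, 2, 3, 3); releases (1, 0, 3, 0), pool now (2, 2, 6, 3)
  T8: need (2, 2, 0, 2) fits (2, 2, 6, 3); releases (1, 1, 1, 2), pool now (3, 3, 7, 5)
  T4: need (1, 3, 5, 4) fits (3, 3, 7, 5); releases (1, 2, 2, 1), pool now (4, 5, 9, 6)
  T3: need (3, 4, 1, 6) fits (4, 5, 9, 6); releases (2, 2, 2, 0), pool now (6, 7, 11, 6)
(3) Exactly 1 of the possible complete orderings is a safe sequence.


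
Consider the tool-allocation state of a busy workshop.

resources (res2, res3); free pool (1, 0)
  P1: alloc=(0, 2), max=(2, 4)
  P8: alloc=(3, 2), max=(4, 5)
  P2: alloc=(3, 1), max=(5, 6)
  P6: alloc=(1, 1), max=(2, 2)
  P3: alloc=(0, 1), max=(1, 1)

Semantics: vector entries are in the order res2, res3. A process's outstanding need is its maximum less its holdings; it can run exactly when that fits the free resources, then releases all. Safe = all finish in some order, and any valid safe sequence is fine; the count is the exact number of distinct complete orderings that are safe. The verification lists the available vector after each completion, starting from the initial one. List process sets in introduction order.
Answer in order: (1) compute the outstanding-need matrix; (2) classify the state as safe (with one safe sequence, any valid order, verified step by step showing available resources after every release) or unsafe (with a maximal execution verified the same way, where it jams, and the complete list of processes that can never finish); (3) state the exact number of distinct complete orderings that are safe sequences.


(1) Outstanding need per process (order res2, res3):
  P1: (2, 2)
  P8: (1, 3)
  P2: (2, 5)
  P6: (1, 1)
  P3: (1, 0)
(2) SAFE — a valid safe sequence is P3, P6, P1, P8, P2.
Key observation: at P3 the run first touches a limit — (1, 0) against (1, 0), exact on a resource it actually requests.
Verifying each step:
  pool = (1, 0)
  run P3 (needs (1, 0), free (1, 0)); after release of (0, 1) the pool is (1, 1)
  run P6 (needs (1, 1), free (1, 1)); after release of (1, 1) the pool is (2, 2)
  run P1 (needs (2, 2), free (2, 2)); after release of (0, 2) the pool is (2, 4)
  run P8 (needs (1, 3), free (2, 4)); after release of (3, 2) the pool is (5, 6)
  run P2 (needs (2, 5), free (5, 6)); after release of (3, 1) the pool is (8, 7)
(3) Precisely 1 of the possible complete orderings is a safe sequence.


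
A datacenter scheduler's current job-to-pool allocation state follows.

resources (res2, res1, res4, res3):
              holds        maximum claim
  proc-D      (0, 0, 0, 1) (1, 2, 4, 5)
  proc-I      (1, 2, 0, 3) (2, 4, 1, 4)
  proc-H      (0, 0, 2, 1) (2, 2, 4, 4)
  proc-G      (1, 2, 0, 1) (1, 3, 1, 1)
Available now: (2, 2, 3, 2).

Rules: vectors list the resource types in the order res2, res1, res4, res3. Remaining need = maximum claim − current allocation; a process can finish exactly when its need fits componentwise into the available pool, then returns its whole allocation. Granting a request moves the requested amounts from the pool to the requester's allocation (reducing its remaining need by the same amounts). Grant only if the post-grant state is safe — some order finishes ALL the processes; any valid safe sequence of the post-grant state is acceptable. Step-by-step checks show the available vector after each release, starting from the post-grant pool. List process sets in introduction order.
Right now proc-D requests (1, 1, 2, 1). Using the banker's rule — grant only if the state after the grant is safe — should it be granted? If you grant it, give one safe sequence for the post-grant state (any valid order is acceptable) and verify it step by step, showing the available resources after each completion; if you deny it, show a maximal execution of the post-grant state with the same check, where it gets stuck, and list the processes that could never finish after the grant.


DENY: after the grant no complete ordering would exist.
Key observation: no order helps: past proc-G, proc-I, the free pool tops out at (3, 5, 1, 5), below what each blocked process needs in res4.
On the post-grant state, proc-G, proc-I is a maximal run — nothing extends it. Step-by-step check:
  pool = (1, 1, 1, 1)
  proc-G needs (0, 1, 1, 0) <= (1, 1, 1, 1) -> finishes; pool += (1, 2, 0, 1) = (2, 3, 1, 2)
  proc-I needs (1, 2, 1, 1) <= (2, 3, 1, 2) -> finishes; pool += (1, 2, 0, 3) = (3, 5, 1, 5)
  proc-D cannot run: need (0, 1, 2, 3) vs free (3, 5, 1, 5) (insufficient res4)
  proc-H cannot run: need (2, 2, 2, 3) vs free (3, 5, 1, 5) (insufficient res4)
Had the request been granted, proc-D and proc-H could never finish.


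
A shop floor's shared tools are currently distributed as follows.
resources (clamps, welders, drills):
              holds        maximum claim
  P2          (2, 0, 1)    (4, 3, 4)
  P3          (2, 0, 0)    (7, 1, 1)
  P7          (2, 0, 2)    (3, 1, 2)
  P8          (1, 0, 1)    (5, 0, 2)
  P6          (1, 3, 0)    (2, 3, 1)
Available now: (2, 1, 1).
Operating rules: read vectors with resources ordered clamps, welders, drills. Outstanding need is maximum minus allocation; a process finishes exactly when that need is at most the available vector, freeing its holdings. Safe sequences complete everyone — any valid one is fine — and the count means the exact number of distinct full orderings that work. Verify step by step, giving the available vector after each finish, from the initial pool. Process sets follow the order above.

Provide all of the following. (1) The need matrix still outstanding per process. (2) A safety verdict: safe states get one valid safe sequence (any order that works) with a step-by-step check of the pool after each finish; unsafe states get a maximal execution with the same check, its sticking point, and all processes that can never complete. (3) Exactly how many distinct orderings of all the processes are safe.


(1) Need matrix, components ordered clamps, welders, drills:
  P2: (2, 3, 3)
  P3: (5, 1, 1)
  P7: (1, 1, 0)
  P8: (4, 0, 1)
  P6: (1, 0, 1)
(2) SAFE, for example via the order P7, P6, P8, P2, P3.
Key observation: the order's first zero-slack moment is P7 ((1, 1, 0) needed, (2, 1, 1) free — a requested resource with nothing to spare).
Step-by-step check:
  pool = (2, 1, 1)
  P7: need (1, 1, 0) fits (2, 1, 1); releases (2, 0, 2), pool now (4, 1, 3)
  P6: need (1, 0, 1) fits (4, 1, 3); releases (1, 3, 0), pool now (5, 4, 3)
  P8: need (4, 0, 1) fits (5, 4, 3); releases (1, 0, 1), pool now (6, 4, 4)
  P2: need (2, 3, 3) fits (6, 4, 4); releases (2, 0, 1), pool now (8, 4, 5)
  P3: need (5, 1, 1) fits (8, 4, 5); releases (2, 0, 0), pool now (10, 4, 5)
(3) Precisely 15 of the possible complete orderings are safe sequences.


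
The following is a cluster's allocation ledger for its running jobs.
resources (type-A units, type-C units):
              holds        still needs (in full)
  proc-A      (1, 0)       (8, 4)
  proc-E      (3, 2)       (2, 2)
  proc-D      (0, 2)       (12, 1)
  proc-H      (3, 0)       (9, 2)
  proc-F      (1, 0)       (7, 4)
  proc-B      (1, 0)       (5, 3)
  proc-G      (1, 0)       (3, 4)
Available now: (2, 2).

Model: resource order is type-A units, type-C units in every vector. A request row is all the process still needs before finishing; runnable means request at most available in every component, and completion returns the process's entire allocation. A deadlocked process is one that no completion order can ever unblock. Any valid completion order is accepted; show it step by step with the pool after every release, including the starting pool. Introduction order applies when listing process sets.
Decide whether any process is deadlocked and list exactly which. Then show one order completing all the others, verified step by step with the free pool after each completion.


No process is deadlocked.
Key observation: beginning at proc-E, releases accumulate fast enough that every process eventually fits.
The rest can finish in the order proc-E, proc-G, proc-B, proc-F, proc-A, proc-H, proc-D. Walking it through:
  pool = (2, 2)
  proc-E: need (2, 2) fits (2, 2); releases (3, 2), pool now (5, 4)
  proc-G: need (3, 4) fits (5, 4); releases (1, 0), pool now (6, 4)
  proc-B: need (5, 3) fits (6, 4); releases (1, 0), pool now (7, 4)
  proc-F: need (7, 4) fits (7, 4); releases (1, 0), pool now (8, 4)
  proc-A: need (8, 4) fits (8, 4); releases (1, 0), pool now (9, 4)
  proc-H: need (9, 2) fits (9, 4); releases (3, 0), pool now (12, 4)
  proc-D: need (12, 1) fits (12, 4); releases (0, 2), pool now (12, 6)


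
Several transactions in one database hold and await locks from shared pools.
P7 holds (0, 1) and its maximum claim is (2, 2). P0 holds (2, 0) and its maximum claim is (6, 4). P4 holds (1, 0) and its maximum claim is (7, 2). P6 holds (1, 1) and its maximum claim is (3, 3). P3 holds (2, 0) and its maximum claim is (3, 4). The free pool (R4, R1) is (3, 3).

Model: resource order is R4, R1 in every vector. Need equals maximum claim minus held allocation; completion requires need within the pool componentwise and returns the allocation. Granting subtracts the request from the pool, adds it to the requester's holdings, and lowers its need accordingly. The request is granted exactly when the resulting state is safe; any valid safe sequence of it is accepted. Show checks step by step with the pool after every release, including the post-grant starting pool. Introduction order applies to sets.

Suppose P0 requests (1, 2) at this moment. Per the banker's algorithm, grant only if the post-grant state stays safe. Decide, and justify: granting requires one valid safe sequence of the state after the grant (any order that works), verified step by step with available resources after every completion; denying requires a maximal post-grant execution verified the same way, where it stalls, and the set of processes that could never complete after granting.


GRANT — the state after the grant stays safe, e.g. via P7, P6, P0, P3, P4.
Key observation: with (2, 1) left after the transfer, P7 can run at once — the state stays safe.
Verifying the post-grant state step by step:
  pool = (2, 1)
  run P7 (needs (2, 1), free (2, 1)); after release of (0, 1) the pool is (2, 2)
  run P6 (needs (2, 2), free (2, 2)); after release of (1, 1) the pool is (3, 3)
  run P0 (needs (3, 2), free (3, 3)); after release of (3, 2) the pool is (6, 5)
  run P3 (needs (1, 4), free (6, 5)); after release of (2, 0) the pool is (8, 5)
  run P4 (needs (6, 2), free (8, 5)); after release of (1, 0) the pool is (9, 5)


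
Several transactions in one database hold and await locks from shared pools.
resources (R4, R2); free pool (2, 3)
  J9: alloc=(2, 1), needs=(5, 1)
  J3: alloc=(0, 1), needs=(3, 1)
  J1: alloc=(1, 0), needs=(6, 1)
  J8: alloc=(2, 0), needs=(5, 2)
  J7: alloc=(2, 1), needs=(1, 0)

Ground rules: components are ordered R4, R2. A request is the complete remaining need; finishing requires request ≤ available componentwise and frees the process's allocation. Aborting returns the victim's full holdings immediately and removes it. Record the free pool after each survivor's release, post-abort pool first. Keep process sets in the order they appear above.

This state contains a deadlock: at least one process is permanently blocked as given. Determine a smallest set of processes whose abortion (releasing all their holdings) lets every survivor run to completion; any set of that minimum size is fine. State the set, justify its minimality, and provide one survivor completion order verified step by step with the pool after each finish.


Abort J8.
Key observation: the deadlocked J1 becomes finishable only because J8 released (2, 0); it completes at step 3 below.
Why nothing smaller works: aborting no one leaves the state deadlocked as given.
One survivor order: J3, J7, J1, J9. Verifying each step (post-abort pool first):
  pool = (4, 3)
  J3 needs (3, 1) <= (4, 3) -> finishes; pool += (0, 1) = (4, 4)
  J7 needs (1, 0) <= (4, 4) -> finishes; pool += (2, 1) = (6, 5)
  J1 needs (6, 1) <= (6, 5) -> finishes; pool += (1, 0) = (7, 5)
  J9 needs (5, 1) <= (7, 5) -> finishes; pool += (2, 1) = (9, 6)


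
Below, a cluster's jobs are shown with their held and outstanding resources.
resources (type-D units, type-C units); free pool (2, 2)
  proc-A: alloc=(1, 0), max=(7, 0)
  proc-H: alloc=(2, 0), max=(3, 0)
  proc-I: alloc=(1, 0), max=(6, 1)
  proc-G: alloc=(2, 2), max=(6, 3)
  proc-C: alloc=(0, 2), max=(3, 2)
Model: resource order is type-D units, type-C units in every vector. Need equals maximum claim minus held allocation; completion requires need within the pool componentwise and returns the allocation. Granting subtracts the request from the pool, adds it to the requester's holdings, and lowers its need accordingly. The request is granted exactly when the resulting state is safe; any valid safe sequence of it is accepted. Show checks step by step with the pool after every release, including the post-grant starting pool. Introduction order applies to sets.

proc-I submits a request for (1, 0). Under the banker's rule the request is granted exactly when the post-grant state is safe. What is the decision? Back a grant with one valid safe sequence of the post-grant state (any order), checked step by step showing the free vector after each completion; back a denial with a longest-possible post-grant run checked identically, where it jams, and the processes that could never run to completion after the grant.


DENY. Granting would leave the state unsafe.
Key observation: even finishing proc-H, proc-C leaves just (3, 4) free — too little type-D units for any of the remaining processes.
After a pretend grant, a maximal execution: proc-H, proc-C — then nothing else fits. Step-by-step check:
  pool = (1, 2)
  proc-H needs (1, 0) <= (1, 2) -> finishes; pool += (2, 0) = (3, 2)
  proc-C needs (3, 0) <= (3, 2) -> finishes; pool += (0, 2) = (3, 4)
  proc-A still needs (6, 0) but only (3, 4) is free — short on type-D units
  proc-I still needs (4, 1) but only (3, 4) is free — short on type-D units
  proc-G still needs (4, 1) but only (3, 4) is free — short on type-D units
Processes that could never finish after the grant: proc-A, proc-I and proc-G.


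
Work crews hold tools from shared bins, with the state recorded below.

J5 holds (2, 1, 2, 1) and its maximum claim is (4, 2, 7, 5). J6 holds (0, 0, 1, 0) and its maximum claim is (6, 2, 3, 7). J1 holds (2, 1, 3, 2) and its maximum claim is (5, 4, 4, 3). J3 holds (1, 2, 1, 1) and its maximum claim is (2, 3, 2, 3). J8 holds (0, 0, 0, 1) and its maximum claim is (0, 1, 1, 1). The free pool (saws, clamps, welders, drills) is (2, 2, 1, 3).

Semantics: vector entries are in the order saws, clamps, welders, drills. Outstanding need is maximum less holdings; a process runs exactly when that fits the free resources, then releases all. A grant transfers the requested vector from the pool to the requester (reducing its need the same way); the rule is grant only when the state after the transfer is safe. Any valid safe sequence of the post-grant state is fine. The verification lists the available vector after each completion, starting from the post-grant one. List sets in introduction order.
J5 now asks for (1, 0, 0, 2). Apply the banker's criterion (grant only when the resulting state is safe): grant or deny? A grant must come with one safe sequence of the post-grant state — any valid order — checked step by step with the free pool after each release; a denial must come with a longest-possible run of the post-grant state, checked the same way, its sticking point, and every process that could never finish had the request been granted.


DENY: after the grant no complete ordering would exist.
Key observation: after J8, J3 the pool peaks at (2, 4, 2, 3), and each blocked process is short somewhere: J5 on welders; J6 on saws, drills; J1 on saws.
Pretend the grant happened; the run J8, J3 goes as far as possible. Verifying each step:
  pool = (1, 2, 1, 1)
  J8: need (0, 1, 1, 0) fits (1, 2, 1, 1); releases (0, 0, 0, 1), pool now (1, 2, 1, 2)
  J3: need (1, 1, 1, 2) fits (1, 2, 1, 2); releases (1, 2, 1, 1), pool now (2, 4, 2, 3)
  blocked: J5 wants (1, 1, 5, 2), pool (2, 4, 2, 3) — not enough welders
  blocked: J6 wants (6, 2, 2, 7), pool (2, 4, 2, 3) — not enough saws and drills
  blocked: J1 wants (3, 3, 1, 1), pool (2, 4, 2, 3) — not enough saws
Had the request been granted, J5, J6 and J1 could never finish.


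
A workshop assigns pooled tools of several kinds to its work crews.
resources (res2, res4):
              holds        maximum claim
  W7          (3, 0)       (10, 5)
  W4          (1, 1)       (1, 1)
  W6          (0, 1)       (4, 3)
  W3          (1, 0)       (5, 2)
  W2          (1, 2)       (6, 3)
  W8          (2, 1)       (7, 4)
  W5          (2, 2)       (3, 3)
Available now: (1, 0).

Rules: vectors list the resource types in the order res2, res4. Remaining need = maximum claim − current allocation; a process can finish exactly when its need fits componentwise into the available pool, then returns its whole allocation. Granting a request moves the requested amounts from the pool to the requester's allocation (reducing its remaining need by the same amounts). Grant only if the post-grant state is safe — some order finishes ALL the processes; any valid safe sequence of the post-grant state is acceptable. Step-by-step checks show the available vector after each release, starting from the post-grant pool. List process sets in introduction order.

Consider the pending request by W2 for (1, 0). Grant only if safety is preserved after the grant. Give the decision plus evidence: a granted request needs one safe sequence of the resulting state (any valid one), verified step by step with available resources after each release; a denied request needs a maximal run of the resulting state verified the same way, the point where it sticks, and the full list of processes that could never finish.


DENY. Granting would leave the state unsafe.
Key observation: the pool after W4, W5 is (3, 3); every surviving request exceeds it in res2, so progress ends there.
On the post-grant state, W4, W5 is a maximal run — nothing extends it. Walking it through:
  pool = (0, 0)
  W4: need (0, 0) fits (0, 0); releases (1, 1), pool now (1, 1)
  W5: need (1, 1) fits (1, 1); releases (2, 2), pool now (3, 3)
  W7 cannot run: need (7, 5) vs free (3, 3) (insufficient res2 and res4)
  W6 cannot run: need (4, 2) vs free (3, 3) (insufficient res2)
  W3 cannot run: need (4, 2) vs free (3, 3) (insufficient res2)
  W2 cannot run: need (4, 1) vs free (3, 3) (insufficient res2)
  W8 cannot run: need (5, 3) vs free (3, 3) (insufficient res2)
Had the request been granted, W7, W6, W3, W2 and W8 could never finish.


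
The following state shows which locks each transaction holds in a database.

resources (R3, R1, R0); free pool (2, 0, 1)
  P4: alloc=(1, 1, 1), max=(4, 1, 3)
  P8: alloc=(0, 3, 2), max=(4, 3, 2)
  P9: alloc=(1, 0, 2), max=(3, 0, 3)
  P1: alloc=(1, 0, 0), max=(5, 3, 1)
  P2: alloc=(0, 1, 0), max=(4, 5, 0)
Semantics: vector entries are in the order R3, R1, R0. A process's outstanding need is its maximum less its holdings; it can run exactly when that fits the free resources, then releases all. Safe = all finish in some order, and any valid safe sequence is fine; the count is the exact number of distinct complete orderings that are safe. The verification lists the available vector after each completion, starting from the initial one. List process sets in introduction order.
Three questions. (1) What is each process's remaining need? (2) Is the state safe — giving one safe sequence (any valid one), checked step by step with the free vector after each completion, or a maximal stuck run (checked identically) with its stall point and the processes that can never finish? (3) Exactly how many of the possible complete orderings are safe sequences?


(1) Remaining need (order R3, R1, R0):
  P4: (3, 0, 2)
  P8: (4, 0, 0)
  P9: (2, 0, 1)
  P1: (4, 3, 1)
  P2: (4, 4, 0)
(2) The state is SAFE; one workable sequence: P9, P4, P8, P2, P1.
Key observation: the first exact fit in this order is P9 — it needs (2, 0, 1) with (2, 0, 1) free, meeting a requested resource to the last unit.
Walking it through:
  pool = (2, 0, 1)
  P9 needs (2, 0, 1) <= (2, 0, 1) -> finishes; pool += (1, 0, 2) = (3, 0, 3)
  P4 needs (3, 0, 2) <= (3, 0, 3) -> finishes; pool += (1, 1, 1) = (4, 1, 4)
  P8 needs (4, 0, 0) <= (4, 1, 4) -> finishes; pool += (0, 3, 2) = (4, 4, 6)
  P2 needs (4, 4, 0) <= (4, 4, 6) -> finishes; pool += (0, 1, 0) = (4, 5, 6)
  P1 needs (4, 3, 1) <= (4, 5, 6) -> finishes; pool += (1, 0, 0) = (5, 5, 6)
(3) The exact count: 2 of the possible complete orderings are safe sequences.


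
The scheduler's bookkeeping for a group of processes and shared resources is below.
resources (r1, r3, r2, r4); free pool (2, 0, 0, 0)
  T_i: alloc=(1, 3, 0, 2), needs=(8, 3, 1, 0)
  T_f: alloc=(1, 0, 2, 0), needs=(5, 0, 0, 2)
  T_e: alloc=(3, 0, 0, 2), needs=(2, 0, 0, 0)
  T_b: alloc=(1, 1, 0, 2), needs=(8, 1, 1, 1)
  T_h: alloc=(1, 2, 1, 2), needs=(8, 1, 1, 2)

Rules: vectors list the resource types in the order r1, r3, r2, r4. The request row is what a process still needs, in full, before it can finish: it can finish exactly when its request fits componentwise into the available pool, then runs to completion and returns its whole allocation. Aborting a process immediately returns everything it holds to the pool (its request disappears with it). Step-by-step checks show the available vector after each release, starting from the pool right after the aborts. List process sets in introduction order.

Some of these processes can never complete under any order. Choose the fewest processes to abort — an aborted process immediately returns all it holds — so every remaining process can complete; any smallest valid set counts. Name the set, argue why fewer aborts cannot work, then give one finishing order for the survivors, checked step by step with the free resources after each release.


Minimum abort set: T_i and T_h.
Key observation: the deadlocked T_b becomes finishable only because T_i and T_h released (2, 5, 1, 4); it completes at step 3 below.
Minimality, checking each single-abort alternative: T_i alone leaves T_b blocked (short on r1); T_f alone leaves T_i blocked (short on r1 and r3); T_e alone leaves T_i blocked (short on r1 and r3); T_b alone leaves T_i blocked (short on r1 and r3); T_h alone leaves T_i blocked (short on r1 and r3).
The survivors complete as T_e, T_f, T_b. Step-by-step check (starting from the post-abort pool):
  pool = (4, 5, 1, 4)
  T_e: need (2, 0, 0, 0) fits (4, 5, 1, 4); releases (3, 0, 0, 2), pool now (7, 5, 1, 6)
  T_f: need (5, 0, 0, 2) fits (7, 5, 1, 6); releases (1, 0, 2, 0), pool now (8, 5, 3, 6)
  T_b: need (8, 1, 1, 1) fits (8, 5, 3, 6); releases (1, 1, 0, 2), pool now (9, 6, 3, 8)


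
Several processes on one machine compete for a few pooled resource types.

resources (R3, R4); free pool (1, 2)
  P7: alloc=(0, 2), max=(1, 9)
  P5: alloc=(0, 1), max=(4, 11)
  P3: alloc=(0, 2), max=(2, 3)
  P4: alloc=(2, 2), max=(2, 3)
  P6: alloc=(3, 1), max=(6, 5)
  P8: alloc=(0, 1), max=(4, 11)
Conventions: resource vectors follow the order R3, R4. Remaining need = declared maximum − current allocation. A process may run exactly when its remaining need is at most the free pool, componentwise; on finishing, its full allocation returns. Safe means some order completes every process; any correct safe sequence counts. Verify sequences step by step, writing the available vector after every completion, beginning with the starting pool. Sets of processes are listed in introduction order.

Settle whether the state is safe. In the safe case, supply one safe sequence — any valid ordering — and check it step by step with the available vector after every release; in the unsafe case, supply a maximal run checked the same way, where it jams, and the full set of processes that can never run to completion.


The state is UNSAFE.
Key observation: the wall is R4: completing P4, P3, P6, P7 brings the pool only to (6, 9), and all the rest need more.
A maximal execution: P4, P3, P6, P7 — then nothing else fits. Walking it through:
  pool = (1, 2)
  run P4 (needs (0, 1), free (1, 2)); after release of (2, 2) the pool is (3, 4)
  run P3 (needs (2, 1), free (3, 4)); after release of (0, 2) the pool is (3, 6)
  run P6 (needs (3, 4), free (3, 6)); after release of (3, 1) the pool is (6, 7)
  run P7 (needs (1, 7), free (6, 7)); after release of (0, 2) the pool is (6, 9)
  P5 cannot run: need (4, 10) vs free (6, 9) (insufficient R4)
  P8 cannot run: need (4, 10) vs free (6, 9) (insufficient R4)
Permanently blocked: P5 and P8.


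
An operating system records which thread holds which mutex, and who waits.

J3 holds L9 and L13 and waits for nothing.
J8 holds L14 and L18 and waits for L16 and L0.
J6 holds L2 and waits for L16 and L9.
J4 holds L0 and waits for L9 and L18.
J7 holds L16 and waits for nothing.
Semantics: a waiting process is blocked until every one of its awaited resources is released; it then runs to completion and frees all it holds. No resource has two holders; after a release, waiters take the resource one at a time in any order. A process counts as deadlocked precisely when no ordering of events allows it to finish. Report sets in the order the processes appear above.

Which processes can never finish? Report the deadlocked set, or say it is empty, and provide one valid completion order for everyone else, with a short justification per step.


The deadlocked set is J8 and J4.
Key observation: nobody on the ring J8 -> J4 -> J8 can start until another member finishes, which never happens; no other process is dragged down with it.
A valid finishing order for the others: J3, J7, J6.
Walking it through:
  J3 waits on nothing -> runs at once and releases L9 and L13
  J7 waits on nothing -> runs at once and releases L16
  run J6 (all its waits — L16 and L9 — are resolved); releases L2


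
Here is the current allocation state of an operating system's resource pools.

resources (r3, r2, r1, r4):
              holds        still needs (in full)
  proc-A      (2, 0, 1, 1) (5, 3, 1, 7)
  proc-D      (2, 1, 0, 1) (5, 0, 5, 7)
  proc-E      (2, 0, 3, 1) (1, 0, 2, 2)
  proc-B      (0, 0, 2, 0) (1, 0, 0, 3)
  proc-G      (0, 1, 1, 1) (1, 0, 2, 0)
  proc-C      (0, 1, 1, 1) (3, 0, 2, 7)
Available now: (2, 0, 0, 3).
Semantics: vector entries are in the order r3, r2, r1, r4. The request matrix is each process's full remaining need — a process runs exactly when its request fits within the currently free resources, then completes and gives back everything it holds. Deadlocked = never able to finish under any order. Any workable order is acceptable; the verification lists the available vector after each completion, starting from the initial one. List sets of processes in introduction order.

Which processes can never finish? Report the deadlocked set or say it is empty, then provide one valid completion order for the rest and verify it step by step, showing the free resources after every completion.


The deadlocked set is proc-A, proc-D and proc-C.
Key observation: the wall is r4: completing proc-B, proc-G, proc-E brings the pool only to (4, 1, 6, 5), and all the rest need more.
The rest can finish in the order proc-B, proc-G, proc-E. Verifying each step:
  pool = (2, 0, 0, 3)
  run proc-B (needs (1, 0, 0, 3), free (2, 0, 0, 3)); after release of (0, 0, 2, 0) the pool is (2, 0, 2, 3)
  run proc-G (needs (1, 0, 2, 0), free (2, 0, 2, 3)); after release of (0, 1, 1, 1) the pool is (2, 1, 3, 4)
  run proc-E (needs (1, 0, 2, 2), free (2, 1, 3, 4)); after release of (2, 0, 3, 1) the pool is (4, 1, 6, 5)
The blocked processes can never fit:
  proc-A still needs (5, 3, 1, 7) but only (4, 1, 6, 5) is free — short on r3, r2 and r4
  proc-D still needs (5, 0, 5, 7) but only (4, 1, 6, 5) is free — short on r3 and r4
  proc-C still needs (3, 0, 2, 7) but only (4, 1, 6, 5) is free — short on r4
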